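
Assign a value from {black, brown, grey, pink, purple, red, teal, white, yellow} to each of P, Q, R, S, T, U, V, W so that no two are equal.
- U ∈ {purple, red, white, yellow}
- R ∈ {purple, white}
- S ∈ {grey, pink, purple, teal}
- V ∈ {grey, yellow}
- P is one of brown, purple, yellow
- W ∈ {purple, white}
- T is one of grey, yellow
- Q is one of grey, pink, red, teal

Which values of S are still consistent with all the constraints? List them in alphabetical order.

pink, teal

Among the 8 variables, brown fits only P (and all 8 values in {brown, grey, pink, purple, red, teal, white, yellow} must be used), so P = brown.
R and W share exactly the 2 values {purple, white}; by pigeonhole those values go to them, so strike purple, white from S, U.
T and V between them cover only {grey, yellow} — a naked pair. Remove those values from Q, S, U.
That leaves U = red. So Q can't be red.
No further eliminations apply; S can still be any of pink, teal.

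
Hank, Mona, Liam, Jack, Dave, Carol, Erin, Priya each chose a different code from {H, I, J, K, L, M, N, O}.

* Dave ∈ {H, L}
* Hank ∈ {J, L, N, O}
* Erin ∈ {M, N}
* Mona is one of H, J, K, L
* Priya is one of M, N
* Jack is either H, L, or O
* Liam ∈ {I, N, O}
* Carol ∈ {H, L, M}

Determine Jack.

O

The 8 variables together cover exactly {H, I, J, K, L, M, N, O} — 8 values for 8 variables — and I appears only in Liam's list, so Liam = I.
The 7 still-open variables together cover exactly {H, J, K, L, M, N, O} — 7 values for 7 variables — and K appears only in Mona's list, so Mona = K.
The 6 still-open variables draw from only 6 values {H, J, L, M, N, O}, so each is used; only Hank can be J, hence Hank = J.
Among the 5 still-open variables, O fits only Jack (and all 5 values in {H, L, M, N, O} must be used), so Jack = O.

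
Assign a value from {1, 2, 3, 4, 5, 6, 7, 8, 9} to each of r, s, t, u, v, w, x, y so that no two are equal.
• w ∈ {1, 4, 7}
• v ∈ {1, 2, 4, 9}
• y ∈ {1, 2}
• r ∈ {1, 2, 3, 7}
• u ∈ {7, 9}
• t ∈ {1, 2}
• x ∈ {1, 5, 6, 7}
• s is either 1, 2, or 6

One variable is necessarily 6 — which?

The 8 variables draw from only 8 values {1, 2, 3, 4, 5, 6, 7, 9}, so each is used; only r can be 3, hence r = 3.
The 7 still-open variables draw from only 7 values {1, 2, 4, 5, 6, 7, 9}, so each is used; only x can be 5, hence x = 5.
The 6 still-open variables draw from only 6 values {1, 2, 4, 6, 7, 9}, so each is used; only s can be 6, hence s = 6.

s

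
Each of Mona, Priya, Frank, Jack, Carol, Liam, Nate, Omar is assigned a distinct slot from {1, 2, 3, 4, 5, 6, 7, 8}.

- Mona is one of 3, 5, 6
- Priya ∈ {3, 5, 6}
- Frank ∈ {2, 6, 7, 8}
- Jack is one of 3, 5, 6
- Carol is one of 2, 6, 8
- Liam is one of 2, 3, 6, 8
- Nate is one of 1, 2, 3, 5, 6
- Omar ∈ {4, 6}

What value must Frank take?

7

The 8 variables draw from only 8 values {1, 2, 3, 4, 5, 6, 7, 8}, so each is used; only Nate can be 1, hence Nate = 1.
The 7 still-open variables together cover exactly {2, 3, 4, 5, 6, 7, 8} — 7 values for 7 variables — and 4 appears only in Omar's list, so Omar = 4.
The 6 still-open variables draw from only 6 values {2, 3, 5, 6, 7, 8}, so each is used; only Frank can be 7, hence Frank = 7.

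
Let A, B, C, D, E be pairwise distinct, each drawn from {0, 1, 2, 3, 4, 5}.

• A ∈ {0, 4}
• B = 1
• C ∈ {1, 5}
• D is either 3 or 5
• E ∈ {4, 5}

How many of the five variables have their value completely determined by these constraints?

B must be 1 (only option left). So C can't be 1.
That leaves C = 5. So D, E can't be 5.
D must be 3 (only option left).
E's domain is down to {4}, so E = 4. Strike 4 from A.
A must be 0 (only option left).
Every variable is fixed: A=0, B=1, C=5, D=3, E=4. That makes 5.

5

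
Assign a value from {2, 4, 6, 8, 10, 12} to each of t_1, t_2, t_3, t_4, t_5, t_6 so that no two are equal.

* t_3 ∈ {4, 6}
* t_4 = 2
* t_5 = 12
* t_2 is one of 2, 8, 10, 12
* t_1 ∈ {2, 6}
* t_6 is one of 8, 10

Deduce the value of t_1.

6

t_4 must be 2 (only option left). Strike 2 from t_1, t_2.
So t_1 = 6.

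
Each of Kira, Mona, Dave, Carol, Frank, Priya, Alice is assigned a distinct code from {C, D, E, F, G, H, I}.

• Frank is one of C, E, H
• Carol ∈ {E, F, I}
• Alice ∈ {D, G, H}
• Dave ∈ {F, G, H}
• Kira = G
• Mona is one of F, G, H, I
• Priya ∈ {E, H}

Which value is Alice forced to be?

D

Kira's domain is down to {G}, so Kira = G. So Mona, Dave, Alice can't be G.
The 6 still-open variables together cover exactly {C, D, E, F, H, I} — 6 values for 6 variables — and C appears only in Frank's list, so Frank = C.
The 5 still-open variables draw from only 5 values {D, E, F, H, I}, so each is used; only Alice can be D, hence Alice = D.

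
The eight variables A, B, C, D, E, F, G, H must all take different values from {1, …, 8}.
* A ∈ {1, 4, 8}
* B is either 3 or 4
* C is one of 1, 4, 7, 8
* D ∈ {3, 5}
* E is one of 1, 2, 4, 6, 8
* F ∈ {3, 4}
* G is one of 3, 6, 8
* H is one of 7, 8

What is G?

The 8 variables draw from only 8 values {1, 2, 3, 4, 5, 6, 7, 8}, so each is used; only E can be 2, hence E = 2.
The 7 still-open variables together cover exactly {1, 3, 4, 5, 6, 7, 8} — 7 values for 7 variables — and 5 appears only in D's list, so D = 5.
Among the 6 still-open variables, 6 fits only G (and all 6 values in {1, 3, 4, 6, 7, 8} must be used), so G = 6.

6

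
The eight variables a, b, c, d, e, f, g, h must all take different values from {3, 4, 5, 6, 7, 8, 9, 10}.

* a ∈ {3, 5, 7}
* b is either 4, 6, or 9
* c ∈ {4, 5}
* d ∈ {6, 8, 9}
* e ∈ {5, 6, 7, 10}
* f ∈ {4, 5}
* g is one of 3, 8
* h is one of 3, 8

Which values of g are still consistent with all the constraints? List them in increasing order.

Among the 8 variables, 10 fits only e (and all 8 values in {3, 4, 5, 6, 7, 8, 9, 10} must be used), so e = 10.
Among the 7 still-open variables, 7 fits only a (and all 7 values in {3, 4, 5, 6, 7, 8, 9} must be used), so a = 7.
The 2 variables c and f are confined to {4, 5}, which locks those values in; drop them from b.
g and h share exactly the 2 values {3, 8}; by pigeonhole those values go to them, so strike 3, 8 from d.
No further eliminations apply; g can still be any of 3, 8.

3, 8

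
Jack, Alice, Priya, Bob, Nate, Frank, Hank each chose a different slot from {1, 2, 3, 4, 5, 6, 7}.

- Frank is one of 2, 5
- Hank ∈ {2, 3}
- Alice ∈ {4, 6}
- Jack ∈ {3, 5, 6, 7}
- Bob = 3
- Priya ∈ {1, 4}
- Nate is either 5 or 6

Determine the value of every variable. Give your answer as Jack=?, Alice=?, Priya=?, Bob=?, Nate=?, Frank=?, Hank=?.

Jack=7, Alice=4, Priya=1, Bob=3, Nate=6, Frank=5, Hank=2

Bob must be 3 (only option left). Remove 3 from Jack, Hank.
Hank has just one choice, so Hank = 2. Eliminate 2 elsewhere: Frank.
Frank has just one choice, so Frank = 5. Strike 5 from Jack, Nate.
That leaves Nate = 6. So Jack, Alice can't be 6.
Jack's domain is down to {7}, so Jack = 7.
That leaves Alice = 4. So Priya can't be 4.
Priya has just one choice, so Priya = 1.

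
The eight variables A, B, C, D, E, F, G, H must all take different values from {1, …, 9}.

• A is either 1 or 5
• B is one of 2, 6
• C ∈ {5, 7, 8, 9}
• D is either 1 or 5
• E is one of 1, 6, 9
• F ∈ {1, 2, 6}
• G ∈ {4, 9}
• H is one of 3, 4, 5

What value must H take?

3

The 2 variables A and D are confined to {1, 5}, which locks those values in; drop them from C, E, F, H.
B and F between them cover only {2, 6} — a naked pair. Remove those values from E.
E's domain is down to {9}, so E = 9. Eliminate 9 elsewhere: C, G.
That leaves G = 4. So H can't be 4.
So H = 3.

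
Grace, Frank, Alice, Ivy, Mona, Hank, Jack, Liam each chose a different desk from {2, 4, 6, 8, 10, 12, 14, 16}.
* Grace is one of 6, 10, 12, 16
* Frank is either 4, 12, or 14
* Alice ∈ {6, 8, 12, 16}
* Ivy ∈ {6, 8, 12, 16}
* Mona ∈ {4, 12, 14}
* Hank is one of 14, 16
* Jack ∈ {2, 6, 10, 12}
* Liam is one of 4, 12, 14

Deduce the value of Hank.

Among the 8 variables, 2 fits only Jack (and all 8 values in {2, 4, 6, 8, 10, 12, 14, 16} must be used), so Jack = 2.
The 7 still-open variables draw from only 7 values {4, 6, 8, 10, 12, 14, 16}, so each is used; only Grace can be 10, hence Grace = 10.
Frank, Mona, Liam share exactly the 3 values {4, 12, 14}; by pigeonhole those values go to them, so strike 4, 12, 14 from Alice, Ivy, Hank.
So Hank = 16.

16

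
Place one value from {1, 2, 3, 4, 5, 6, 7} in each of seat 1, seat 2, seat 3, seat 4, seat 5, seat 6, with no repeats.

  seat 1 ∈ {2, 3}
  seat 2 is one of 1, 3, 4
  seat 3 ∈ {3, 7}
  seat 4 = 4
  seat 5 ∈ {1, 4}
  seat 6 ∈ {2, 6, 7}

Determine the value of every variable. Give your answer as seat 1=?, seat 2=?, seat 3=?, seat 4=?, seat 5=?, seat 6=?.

seat 4 has just one choice, so seat 4 = 4. Strike 4 from seat 2, seat 5.
seat 5 must be 1 (only option left). Strike 1 from seat 2.
That leaves seat 2 = 3. So seat 1, seat 3 can't be 3.
seat 3 must be 7 (only option left). Remove 7 from seat 6.
seat 1's domain is down to {2}, so seat 1 = 2. Eliminate 2 elsewhere: seat 6.
seat 6 must be 6 (only option left).

seat 1=2, seat 2=3, seat 3=7, seat 4=4, seat 5=1, seat 6=6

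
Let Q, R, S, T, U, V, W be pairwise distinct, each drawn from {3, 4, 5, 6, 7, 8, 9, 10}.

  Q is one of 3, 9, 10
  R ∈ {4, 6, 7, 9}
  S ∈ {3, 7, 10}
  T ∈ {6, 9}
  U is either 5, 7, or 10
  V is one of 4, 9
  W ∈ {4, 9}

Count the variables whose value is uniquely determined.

The 7 variables draw from only 7 values {3, 4, 5, 6, 7, 9, 10}, so each is used; only U can be 5, hence U = 5.
V and W between them cover only {4, 9} — a naked pair. Remove those values from Q, R, T.
T must be 6 (only option left). Eliminate 6 elsewhere: R.
R has just one choice, so R = 7. So S can't be 7.
Determined: R=7, T=6, U=5. The other variables each still have more than one consistent value. That makes 3.

3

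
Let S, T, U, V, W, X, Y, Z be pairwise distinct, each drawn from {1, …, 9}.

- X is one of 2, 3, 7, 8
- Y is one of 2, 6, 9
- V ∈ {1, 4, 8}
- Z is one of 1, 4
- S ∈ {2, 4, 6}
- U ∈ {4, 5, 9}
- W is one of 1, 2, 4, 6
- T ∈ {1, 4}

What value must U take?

The 2 variables T and Z are confined to {1, 4}, which locks those values in; drop them from S, U, V, W.
V's domain is down to {8}, so V = 8. Strike 8 from X.
S and W share exactly the 2 values {2, 6}; by pigeonhole those values go to them, so strike 2, 6 from X, Y.
Y must be 9 (only option left). Strike 9 from U.
So U = 5.

5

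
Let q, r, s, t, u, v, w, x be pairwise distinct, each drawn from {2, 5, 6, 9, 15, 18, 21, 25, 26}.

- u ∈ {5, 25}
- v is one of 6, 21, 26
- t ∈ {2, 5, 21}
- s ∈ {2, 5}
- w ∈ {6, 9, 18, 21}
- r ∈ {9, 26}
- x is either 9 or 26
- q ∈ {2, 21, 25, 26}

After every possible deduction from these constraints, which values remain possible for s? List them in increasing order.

Among the 8 variables, 18 fits only w (and all 8 values in {2, 5, 6, 9, 18, 21, 25, 26} must be used), so w = 18.
The 7 still-open variables draw from only 7 values {2, 5, 6, 9, 21, 25, 26}, so each is used; only v can be 6, hence v = 6.
The 2 variables r and x are confined to {9, 26}, which locks those values in; drop them from q.
No further eliminations apply; s can still be any of 2, 5.

2, 5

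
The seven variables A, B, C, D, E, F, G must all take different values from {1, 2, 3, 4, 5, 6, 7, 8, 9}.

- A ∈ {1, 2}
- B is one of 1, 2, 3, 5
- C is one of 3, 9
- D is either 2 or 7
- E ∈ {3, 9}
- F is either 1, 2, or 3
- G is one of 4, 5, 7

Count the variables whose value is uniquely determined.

The 7 variables draw from only 7 values {1, 2, 3, 4, 5, 7, 9}, so each is used; only G can be 4, hence G = 4.
The 6 still-open variables together cover exactly {1, 2, 3, 5, 7, 9} — 6 values for 6 variables — and 5 appears only in B's list, so B = 5.
The 5 still-open variables together cover exactly {1, 2, 3, 7, 9} — 5 values for 5 variables — and 7 appears only in D's list, so D = 7.
C and E between them cover only {3, 9} — a naked pair. Remove those values from F.
Determined: B=5, D=7, G=4. The other variables each still have more than one consistent value. That makes 3.

3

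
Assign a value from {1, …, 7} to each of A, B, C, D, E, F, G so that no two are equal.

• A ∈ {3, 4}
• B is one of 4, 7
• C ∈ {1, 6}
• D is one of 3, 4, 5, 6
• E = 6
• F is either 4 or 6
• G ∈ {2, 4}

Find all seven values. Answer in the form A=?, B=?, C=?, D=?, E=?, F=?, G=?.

A=3, B=7, C=1, D=5, E=6, F=4, G=2

E must be 6 (only option left). So C, D, F can't be 6.
That leaves F = 4. Remove 4 from A, B, D, G.
G has just one choice, so G = 2.
A's domain is down to {3}, so A = 3. Remove 3 from D.
B's domain is down to {7}, so B = 7.
That leaves C = 1.
D must be 5 (only option left).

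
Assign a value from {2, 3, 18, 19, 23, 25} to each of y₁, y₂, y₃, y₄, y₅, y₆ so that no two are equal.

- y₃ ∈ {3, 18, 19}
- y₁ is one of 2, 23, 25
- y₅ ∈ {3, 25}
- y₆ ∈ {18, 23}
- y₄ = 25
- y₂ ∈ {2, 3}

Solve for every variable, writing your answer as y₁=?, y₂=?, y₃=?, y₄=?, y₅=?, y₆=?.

y₁=23, y₂=2, y₃=19, y₄=25, y₅=3, y₆=18

y₄ must be 25 (only option left). Strike 25 from y₁, y₅.
That leaves y₅ = 3. Remove 3 from y₂, y₃.
y₂ must be 2 (only option left). Strike 2 from y₁.
That leaves y₁ = 23. Remove 23 from y₆.
y₆'s domain is down to {18}, so y₆ = 18. Remove 18 from y₃.
y₃ must be 19 (only option left).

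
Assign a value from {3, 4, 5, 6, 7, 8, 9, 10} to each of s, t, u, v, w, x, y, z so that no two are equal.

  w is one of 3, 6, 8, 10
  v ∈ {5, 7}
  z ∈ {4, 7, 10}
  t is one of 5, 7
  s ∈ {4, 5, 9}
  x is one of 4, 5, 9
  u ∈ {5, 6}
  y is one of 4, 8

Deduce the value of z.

The 8 variables together cover exactly {3, 4, 5, 6, 7, 8, 9, 10} — 8 values for 8 variables — and 3 appears only in w's list, so w = 3.
Among the 7 still-open variables, 6 fits only u (and all 7 values in {4, 5, 6, 7, 8, 9, 10} must be used), so u = 6.
Among the 6 still-open variables, 8 fits only y (and all 6 values in {4, 5, 7, 8, 9, 10} must be used), so y = 8.
The 5 still-open variables draw from only 5 values {4, 5, 7, 9, 10}, so each is used; only z can be 10, hence z = 10.

10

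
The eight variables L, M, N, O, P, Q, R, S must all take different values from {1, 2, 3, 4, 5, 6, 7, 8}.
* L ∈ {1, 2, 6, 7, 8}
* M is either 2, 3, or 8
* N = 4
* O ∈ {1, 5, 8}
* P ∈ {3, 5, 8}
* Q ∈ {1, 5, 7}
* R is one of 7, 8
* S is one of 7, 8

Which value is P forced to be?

3

N's domain is down to {4}, so N = 4.
The 7 still-open variables together cover exactly {1, 2, 3, 5, 6, 7, 8} — 7 values for 7 variables — and 6 appears only in L's list, so L = 6.
Among the 6 still-open variables, 2 fits only M (and all 6 values in {1, 2, 3, 5, 7, 8} must be used), so M = 2.
The 5 still-open variables draw from only 5 values {1, 3, 5, 7, 8}, so each is used; only P can be 3, hence P = 3.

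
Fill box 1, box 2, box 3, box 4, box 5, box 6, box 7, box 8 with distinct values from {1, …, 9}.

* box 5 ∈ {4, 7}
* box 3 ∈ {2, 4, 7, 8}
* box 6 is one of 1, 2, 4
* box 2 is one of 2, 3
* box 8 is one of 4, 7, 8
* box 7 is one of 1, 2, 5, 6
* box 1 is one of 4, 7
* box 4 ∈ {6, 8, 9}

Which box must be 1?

box 6

The 2 variables box 1 and box 5 are confined to {4, 7}, which locks those values in; drop them from box 3, box 6, box 8.
box 8's domain is down to {8}, so box 8 = 8. Eliminate 8 elsewhere: box 3, box 4.
box 3's domain is down to {2}, so box 3 = 2. Strike 2 from box 2, box 6, box 7.
So 1 goes to box 6.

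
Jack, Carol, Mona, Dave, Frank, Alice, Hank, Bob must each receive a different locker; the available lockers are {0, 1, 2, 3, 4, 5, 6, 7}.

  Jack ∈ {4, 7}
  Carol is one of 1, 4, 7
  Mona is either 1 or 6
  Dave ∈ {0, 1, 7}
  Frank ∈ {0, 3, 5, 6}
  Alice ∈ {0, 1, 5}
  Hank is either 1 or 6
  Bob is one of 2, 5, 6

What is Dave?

0

Among the 8 variables, 2 fits only Bob (and all 8 values in {0, 1, 2, 3, 4, 5, 6, 7} must be used), so Bob = 2.
Among the 7 still-open variables, 3 fits only Frank (and all 7 values in {0, 1, 3, 4, 5, 6, 7} must be used), so Frank = 3.
Among the 6 still-open variables, 5 fits only Alice (and all 6 values in {0, 1, 4, 5, 6, 7} must be used), so Alice = 5.
The 5 still-open variables together cover exactly {0, 1, 4, 6, 7} — 5 values for 5 variables — and 0 appears only in Dave's list, so Dave = 0.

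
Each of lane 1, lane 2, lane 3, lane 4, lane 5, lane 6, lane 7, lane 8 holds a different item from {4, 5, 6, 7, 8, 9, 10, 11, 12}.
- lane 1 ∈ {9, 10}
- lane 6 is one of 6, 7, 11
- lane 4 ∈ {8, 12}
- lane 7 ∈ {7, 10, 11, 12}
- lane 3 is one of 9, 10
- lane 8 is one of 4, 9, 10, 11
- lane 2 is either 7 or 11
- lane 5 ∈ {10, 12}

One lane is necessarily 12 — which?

The 8 variables together cover exactly {4, 6, 7, 8, 9, 10, 11, 12} — 8 values for 8 variables — and 4 appears only in lane 8's list, so lane 8 = 4.
Among the 7 still-open variables, 6 fits only lane 6 (and all 7 values in {6, 7, 8, 9, 10, 11, 12} must be used), so lane 6 = 6.
The 6 still-open variables draw from only 6 values {7, 8, 9, 10, 11, 12}, so each is used; only lane 4 can be 8, hence lane 4 = 8.
The 2 variables lane 1 and lane 3 are confined to {9, 10}, which locks those values in; drop them from lane 5, lane 7.
So 12 goes to lane 5.

lane 5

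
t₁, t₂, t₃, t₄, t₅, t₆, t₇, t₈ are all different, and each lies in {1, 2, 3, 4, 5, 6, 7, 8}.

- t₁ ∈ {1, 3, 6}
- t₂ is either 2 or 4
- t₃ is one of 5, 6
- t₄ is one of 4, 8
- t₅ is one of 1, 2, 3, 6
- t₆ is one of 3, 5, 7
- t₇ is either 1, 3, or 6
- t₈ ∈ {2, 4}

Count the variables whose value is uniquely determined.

The 8 variables draw from only 8 values {1, 2, 3, 4, 5, 6, 7, 8}, so each is used; only t₆ can be 7, hence t₆ = 7.
The 7 still-open variables together cover exactly {1, 2, 3, 4, 5, 6, 8} — 7 values for 7 variables — and 5 appears only in t₃'s list, so t₃ = 5.
The 6 still-open variables draw from only 6 values {1, 2, 3, 4, 6, 8}, so each is used; only t₄ can be 8, hence t₄ = 8.
t₂ and t₈ between them cover only {2, 4} — a naked pair. Remove those values from t₅.
Determined: t₃=5, t₄=8, t₆=7. The other variables each still have more than one consistent value. That makes 3.

3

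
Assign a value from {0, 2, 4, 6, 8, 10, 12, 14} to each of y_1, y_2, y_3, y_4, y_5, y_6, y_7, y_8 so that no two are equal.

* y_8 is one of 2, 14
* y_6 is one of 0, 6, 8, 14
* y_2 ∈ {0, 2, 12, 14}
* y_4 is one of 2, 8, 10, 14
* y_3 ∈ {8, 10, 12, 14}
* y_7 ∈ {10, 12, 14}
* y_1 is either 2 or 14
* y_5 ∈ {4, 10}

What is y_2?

0

The 8 variables draw from only 8 values {0, 2, 4, 6, 8, 10, 12, 14}, so each is used; only y_5 can be 4, hence y_5 = 4.
The 7 still-open variables draw from only 7 values {0, 2, 6, 8, 10, 12, 14}, so each is used; only y_6 can be 6, hence y_6 = 6.
The 6 still-open variables draw from only 6 values {0, 2, 8, 10, 12, 14}, so each is used; only y_2 can be 0, hence y_2 = 0.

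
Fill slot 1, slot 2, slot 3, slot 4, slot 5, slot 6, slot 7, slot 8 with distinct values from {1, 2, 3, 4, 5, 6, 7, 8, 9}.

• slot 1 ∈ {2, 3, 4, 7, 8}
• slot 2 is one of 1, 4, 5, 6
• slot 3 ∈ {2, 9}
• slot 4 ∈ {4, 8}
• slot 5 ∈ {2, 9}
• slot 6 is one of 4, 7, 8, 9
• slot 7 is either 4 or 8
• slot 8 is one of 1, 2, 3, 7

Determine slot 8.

slot 3 and slot 5 share exactly the 2 values {2, 9}; by pigeonhole those values go to them, so strike 2, 9 from slot 1, slot 6, slot 8.
slot 4 and slot 7 share exactly the 2 values {4, 8}; by pigeonhole those values go to them, so strike 4, 8 from slot 1, slot 2, slot 6.
That leaves slot 6 = 7. Remove 7 from slot 1, slot 8.
That leaves slot 1 = 3. So slot 8 can't be 3.
So slot 8 = 1.

1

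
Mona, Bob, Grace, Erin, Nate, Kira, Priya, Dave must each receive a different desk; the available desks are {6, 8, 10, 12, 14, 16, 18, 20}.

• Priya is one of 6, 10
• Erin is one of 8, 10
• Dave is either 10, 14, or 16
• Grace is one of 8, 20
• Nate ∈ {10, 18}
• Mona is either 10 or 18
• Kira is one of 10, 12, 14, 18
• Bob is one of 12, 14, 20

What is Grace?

20

The 8 variables draw from only 8 values {6, 8, 10, 12, 14, 16, 18, 20}, so each is used; only Priya can be 6, hence Priya = 6.
The 7 still-open variables draw from only 7 values {8, 10, 12, 14, 16, 18, 20}, so each is used; only Dave can be 16, hence Dave = 16.
Mona and Nate share exactly the 2 values {10, 18}; by pigeonhole those values go to them, so strike 10, 18 from Erin, Kira.
That leaves Erin = 8. Strike 8 from Grace.
So Grace = 20.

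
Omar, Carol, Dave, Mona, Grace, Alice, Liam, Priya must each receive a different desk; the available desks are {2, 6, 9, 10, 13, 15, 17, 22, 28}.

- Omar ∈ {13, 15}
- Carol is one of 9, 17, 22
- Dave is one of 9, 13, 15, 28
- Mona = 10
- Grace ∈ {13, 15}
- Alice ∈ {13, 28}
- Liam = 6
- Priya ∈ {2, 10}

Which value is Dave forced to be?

9

Mona must be 10 (only option left). Strike 10 from Priya.
Liam must be 6 (only option left).
Priya must be 2 (only option left).
Omar and Grace between them cover only {13, 15} — a naked pair. Remove those values from Dave, Alice.
That leaves Alice = 28. Strike 28 from Dave.
So Dave = 9.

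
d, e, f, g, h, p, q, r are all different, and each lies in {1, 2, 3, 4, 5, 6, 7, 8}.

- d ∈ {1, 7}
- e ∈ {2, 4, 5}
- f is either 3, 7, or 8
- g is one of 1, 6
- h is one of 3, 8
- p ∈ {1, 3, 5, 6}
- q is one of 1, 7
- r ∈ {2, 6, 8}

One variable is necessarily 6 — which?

The 8 variables draw from only 8 values {1, 2, 3, 4, 5, 6, 7, 8}, so each is used; only e can be 4, hence e = 4.
Among the 7 still-open variables, 2 fits only r (and all 7 values in {1, 2, 3, 5, 6, 7, 8} must be used), so r = 2.
Among the 6 still-open variables, 5 fits only p (and all 6 values in {1, 3, 5, 6, 7, 8} must be used), so p = 5.
The 5 still-open variables draw from only 5 values {1, 3, 6, 7, 8}, so each is used; only g can be 6, hence g = 6.

g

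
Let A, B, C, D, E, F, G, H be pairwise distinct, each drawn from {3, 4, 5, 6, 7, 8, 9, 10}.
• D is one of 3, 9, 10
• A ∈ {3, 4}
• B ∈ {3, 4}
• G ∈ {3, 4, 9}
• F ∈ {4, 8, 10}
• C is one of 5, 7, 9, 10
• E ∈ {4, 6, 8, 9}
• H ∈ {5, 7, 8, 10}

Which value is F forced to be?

The 8 variables draw from only 8 values {3, 4, 5, 6, 7, 8, 9, 10}, so each is used; only E can be 6, hence E = 6.
The 2 variables A and B are confined to {3, 4}, which locks those values in; drop them from D, F, G.
That leaves G = 9. Eliminate 9 elsewhere: C, D.
D's domain is down to {10}, so D = 10. So C, F, H can't be 10.
So F = 8.

8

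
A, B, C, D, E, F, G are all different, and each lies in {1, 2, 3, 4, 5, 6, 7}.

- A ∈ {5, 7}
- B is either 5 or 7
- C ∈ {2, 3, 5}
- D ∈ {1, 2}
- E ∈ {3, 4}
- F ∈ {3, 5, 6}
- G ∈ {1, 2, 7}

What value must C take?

Among the 7 variables, 4 fits only E (and all 7 values in {1, 2, 3, 4, 5, 6, 7} must be used), so E = 4.
The 6 still-open variables draw from only 6 values {1, 2, 3, 5, 6, 7}, so each is used; only F can be 6, hence F = 6.
The 5 still-open variables draw from only 5 values {1, 2, 3, 5, 7}, so each is used; only C can be 3, hence C = 3.

3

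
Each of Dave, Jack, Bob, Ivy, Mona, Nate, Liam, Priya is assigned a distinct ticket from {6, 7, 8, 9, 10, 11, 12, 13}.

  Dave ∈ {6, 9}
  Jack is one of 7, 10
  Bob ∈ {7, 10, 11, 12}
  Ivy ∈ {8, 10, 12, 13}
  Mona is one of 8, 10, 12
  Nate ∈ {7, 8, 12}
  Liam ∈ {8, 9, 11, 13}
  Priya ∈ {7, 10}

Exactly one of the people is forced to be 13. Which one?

The 8 variables together cover exactly {6, 7, 8, 9, 10, 11, 12, 13} — 8 values for 8 variables — and 6 appears only in Dave's list, so Dave = 6.
The 7 still-open variables together cover exactly {7, 8, 9, 10, 11, 12, 13} — 7 values for 7 variables — and 9 appears only in Liam's list, so Liam = 9.
The 6 still-open variables together cover exactly {7, 8, 10, 11, 12, 13} — 6 values for 6 variables — and 11 appears only in Bob's list, so Bob = 11.
Among the 5 still-open variables, 13 fits only Ivy (and all 5 values in {7, 8, 10, 12, 13} must be used), so Ivy = 13.

Ivy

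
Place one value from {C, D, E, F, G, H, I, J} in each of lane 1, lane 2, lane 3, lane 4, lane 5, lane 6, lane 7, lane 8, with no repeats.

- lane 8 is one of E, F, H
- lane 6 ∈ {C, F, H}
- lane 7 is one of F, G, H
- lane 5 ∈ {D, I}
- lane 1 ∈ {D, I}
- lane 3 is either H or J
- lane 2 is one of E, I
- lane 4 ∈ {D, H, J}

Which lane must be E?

lane 2

The 8 variables draw from only 8 values {C, D, E, F, G, H, I, J}, so each is used; only lane 6 can be C, hence lane 6 = C.
The 7 still-open variables draw from only 7 values {D, E, F, G, H, I, J}, so each is used; only lane 7 can be G, hence lane 7 = G.
Among the 6 still-open variables, F fits only lane 8 (and all 6 values in {D, E, F, H, I, J} must be used), so lane 8 = F.
The 5 still-open variables together cover exactly {D, E, H, I, J} — 5 values for 5 variables — and E appears only in lane 2's list, so lane 2 = E.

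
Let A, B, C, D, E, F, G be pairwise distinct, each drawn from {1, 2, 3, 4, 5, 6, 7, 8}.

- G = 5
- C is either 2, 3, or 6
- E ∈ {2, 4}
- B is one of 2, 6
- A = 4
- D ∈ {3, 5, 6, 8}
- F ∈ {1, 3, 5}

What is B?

6

A must be 4 (only option left). Remove 4 from E.
E's domain is down to {2}, so E = 2. Eliminate 2 elsewhere: B, C.
So B = 6.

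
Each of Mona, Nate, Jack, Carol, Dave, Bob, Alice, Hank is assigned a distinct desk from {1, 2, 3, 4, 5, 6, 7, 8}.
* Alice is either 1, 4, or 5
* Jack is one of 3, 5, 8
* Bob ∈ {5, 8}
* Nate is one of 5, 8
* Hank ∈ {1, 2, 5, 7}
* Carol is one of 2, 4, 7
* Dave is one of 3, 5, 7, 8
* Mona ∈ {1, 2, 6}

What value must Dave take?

The 8 variables together cover exactly {1, 2, 3, 4, 5, 6, 7, 8} — 8 values for 8 variables — and 6 appears only in Mona's list, so Mona = 6.
The 2 variables Nate and Bob are confined to {5, 8}, which locks those values in; drop them from Jack, Dave, Alice, Hank.
Jack has just one choice, so Jack = 3. Eliminate 3 elsewhere: Dave.
So Dave = 7.

7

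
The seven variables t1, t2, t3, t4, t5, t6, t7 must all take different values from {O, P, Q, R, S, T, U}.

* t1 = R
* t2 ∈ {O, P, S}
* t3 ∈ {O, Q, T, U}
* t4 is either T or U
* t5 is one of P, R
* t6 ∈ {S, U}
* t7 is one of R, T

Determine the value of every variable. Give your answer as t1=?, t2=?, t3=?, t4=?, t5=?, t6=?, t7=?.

t1=R, t2=O, t3=Q, t4=U, t5=P, t6=S, t7=T

t1 must be R (only option left). Strike R from t5, t7.
t5 has just one choice, so t5 = P. Remove P from t2.
t7 has just one choice, so t7 = T. Remove T from t3, t4.
t4 must be U (only option left). So t3, t6 can't be U.
That leaves t6 = S. Strike S from t2.
t2 has just one choice, so t2 = O. Strike O from t3.
That leaves t3 = Q.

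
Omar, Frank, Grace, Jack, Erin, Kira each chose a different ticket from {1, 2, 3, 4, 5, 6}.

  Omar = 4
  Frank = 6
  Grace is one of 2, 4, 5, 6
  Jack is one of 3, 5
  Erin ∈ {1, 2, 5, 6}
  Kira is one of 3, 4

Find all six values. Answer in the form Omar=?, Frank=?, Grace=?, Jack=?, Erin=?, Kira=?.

Omar must be 4 (only option left). Remove 4 from Grace, Kira.
Frank must be 6 (only option left). Strike 6 from Grace, Erin.
Kira has just one choice, so Kira = 3. So Jack can't be 3.
Jack has just one choice, so Jack = 5. Remove 5 from Grace, Erin.
Grace's domain is down to {2}, so Grace = 2. Strike 2 from Erin.
Erin has just one choice, so Erin = 1.

Omar=4, Frank=6, Grace=2, Jack=5, Erin=1, Kira=3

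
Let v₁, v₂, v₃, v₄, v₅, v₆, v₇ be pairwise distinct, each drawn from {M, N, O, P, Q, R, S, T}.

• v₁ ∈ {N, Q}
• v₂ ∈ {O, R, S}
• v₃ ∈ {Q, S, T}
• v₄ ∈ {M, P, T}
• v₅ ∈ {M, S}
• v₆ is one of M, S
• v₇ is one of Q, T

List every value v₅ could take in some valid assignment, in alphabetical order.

M, S

v₅ and v₆ between them cover only {M, S} — a naked pair. Remove those values from v₂, v₃, v₄.
The 2 variables v₃ and v₇ are confined to {Q, T}, which locks those values in; drop them from v₁, v₄.
v₁'s domain is down to {N}, so v₁ = N.
v₄ must be P (only option left).
No further eliminations apply; v₅ can still be any of M, S.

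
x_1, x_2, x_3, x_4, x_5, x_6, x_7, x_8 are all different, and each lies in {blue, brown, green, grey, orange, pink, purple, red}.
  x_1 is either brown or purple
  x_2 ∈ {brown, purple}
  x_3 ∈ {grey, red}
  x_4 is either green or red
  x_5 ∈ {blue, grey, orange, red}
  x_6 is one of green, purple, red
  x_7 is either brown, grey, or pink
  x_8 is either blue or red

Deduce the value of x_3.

Among the 8 variables, orange fits only x_5 (and all 8 values in {blue, brown, green, grey, orange, pink, purple, red} must be used), so x_5 = orange.
Among the 7 still-open variables, blue fits only x_8 (and all 7 values in {blue, brown, green, grey, pink, purple, red} must be used), so x_8 = blue.
The 6 still-open variables draw from only 6 values {brown, green, grey, pink, purple, red}, so each is used; only x_7 can be pink, hence x_7 = pink.
Among the 5 still-open variables, grey fits only x_3 (and all 5 values in {brown, green, grey, purple, red} must be used), so x_3 = grey.

grey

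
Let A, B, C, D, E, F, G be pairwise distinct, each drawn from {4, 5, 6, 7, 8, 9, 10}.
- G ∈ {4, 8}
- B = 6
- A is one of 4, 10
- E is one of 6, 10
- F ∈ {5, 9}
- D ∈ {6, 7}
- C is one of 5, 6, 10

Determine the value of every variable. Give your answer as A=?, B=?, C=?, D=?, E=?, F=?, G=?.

A=4, B=6, C=5, D=7, E=10, F=9, G=8

B has just one choice, so B = 6. So C, D, E can't be 6.
D's domain is down to {7}, so D = 7.
E must be 10 (only option left). Strike 10 from A, C.
A has just one choice, so A = 4. Remove 4 from G.
That leaves C = 5. Strike 5 from F.
F's domain is down to {9}, so F = 9.
That leaves G = 8.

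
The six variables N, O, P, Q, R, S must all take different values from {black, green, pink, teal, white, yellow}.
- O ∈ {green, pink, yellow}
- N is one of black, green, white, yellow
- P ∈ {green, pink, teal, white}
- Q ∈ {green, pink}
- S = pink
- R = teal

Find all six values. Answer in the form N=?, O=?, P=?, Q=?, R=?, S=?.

N=black, O=yellow, P=white, Q=green, R=teal, S=pink

R must be teal (only option left). Remove teal from P.
S must be pink (only option left). So O, P, Q can't be pink.
Q's domain is down to {green}, so Q = green. Strike green from N, O, P.
That leaves O = yellow. Remove yellow from N.
P has just one choice, so P = white. So N can't be white.
N must be black (only option left).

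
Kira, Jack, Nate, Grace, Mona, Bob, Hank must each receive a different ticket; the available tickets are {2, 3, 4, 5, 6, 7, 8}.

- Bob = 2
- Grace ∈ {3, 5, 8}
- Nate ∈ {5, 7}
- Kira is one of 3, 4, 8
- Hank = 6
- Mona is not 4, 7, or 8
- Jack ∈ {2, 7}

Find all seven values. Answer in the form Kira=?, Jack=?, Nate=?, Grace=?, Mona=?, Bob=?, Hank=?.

Bob's domain is down to {2}, so Bob = 2. Eliminate 2 elsewhere: Jack, Mona.
Hank has just one choice, so Hank = 6. Strike 6 from Mona.
Jack must be 7 (only option left). Strike 7 from Nate.
Nate has just one choice, so Nate = 5. Remove 5 from Grace, Mona.
Mona has just one choice, so Mona = 3. Remove 3 from Kira, Grace.
Grace must be 8 (only option left). So Kira can't be 8.
Kira's domain is down to {4}, so Kira = 4.

Kira=4, Jack=7, Nate=5, Grace=8, Mona=3, Bob=2, Hank=6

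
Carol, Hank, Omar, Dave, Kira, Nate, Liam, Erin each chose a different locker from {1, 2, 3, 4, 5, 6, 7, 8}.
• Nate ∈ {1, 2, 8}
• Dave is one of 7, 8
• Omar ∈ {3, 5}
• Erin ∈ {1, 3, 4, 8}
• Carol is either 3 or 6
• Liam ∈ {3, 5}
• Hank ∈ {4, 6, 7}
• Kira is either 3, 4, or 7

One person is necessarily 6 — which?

The 8 variables draw from only 8 values {1, 2, 3, 4, 5, 6, 7, 8}, so each is used; only Nate can be 2, hence Nate = 2.
Among the 7 still-open variables, 1 fits only Erin (and all 7 values in {1, 3, 4, 5, 6, 7, 8} must be used), so Erin = 1.
Among the 6 still-open variables, 8 fits only Dave (and all 6 values in {3, 4, 5, 6, 7, 8} must be used), so Dave = 8.
Omar and Liam between them cover only {3, 5} — a naked pair. Remove those values from Carol, Kira.
So 6 goes to Carol.

Carol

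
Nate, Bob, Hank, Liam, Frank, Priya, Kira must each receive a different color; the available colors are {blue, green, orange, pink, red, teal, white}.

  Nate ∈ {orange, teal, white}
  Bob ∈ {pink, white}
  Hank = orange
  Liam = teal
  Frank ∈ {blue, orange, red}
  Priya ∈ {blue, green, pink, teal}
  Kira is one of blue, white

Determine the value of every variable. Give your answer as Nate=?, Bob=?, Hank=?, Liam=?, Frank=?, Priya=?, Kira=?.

Nate=white, Bob=pink, Hank=orange, Liam=teal, Frank=red, Priya=green, Kira=blue

Hank's domain is down to {orange}, so Hank = orange. So Nate, Frank can't be orange.
That leaves Liam = teal. So Nate, Priya can't be teal.
Nate's domain is down to {white}, so Nate = white. So Bob, Kira can't be white.
Bob must be pink (only option left). Strike pink from Priya.
That leaves Kira = blue. Remove blue from Frank, Priya.
Frank must be red (only option left).
Priya has just one choice, so Priya = green.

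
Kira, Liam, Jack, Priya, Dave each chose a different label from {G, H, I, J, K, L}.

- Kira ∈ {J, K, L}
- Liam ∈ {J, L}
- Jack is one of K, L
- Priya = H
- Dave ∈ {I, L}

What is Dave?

I

Priya's domain is down to {H}, so Priya = H.
The 4 still-open variables together cover exactly {I, J, K, L} — 4 values for 4 variables — and I appears only in Dave's list, so Dave = I.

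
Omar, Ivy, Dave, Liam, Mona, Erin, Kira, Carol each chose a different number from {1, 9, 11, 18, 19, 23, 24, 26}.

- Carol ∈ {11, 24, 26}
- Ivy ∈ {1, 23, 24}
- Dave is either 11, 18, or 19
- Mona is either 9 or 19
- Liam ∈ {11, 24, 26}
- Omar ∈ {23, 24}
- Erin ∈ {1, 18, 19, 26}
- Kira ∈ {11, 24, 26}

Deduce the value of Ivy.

The 8 variables together cover exactly {1, 9, 11, 18, 19, 23, 24, 26} — 8 values for 8 variables — and 9 appears only in Mona's list, so Mona = 9.
The 3 variables Liam, Kira, Carol are confined to {11, 24, 26}, which locks those values in; drop them from Omar, Ivy, Dave, Erin.
Omar's domain is down to {23}, so Omar = 23. So Ivy can't be 23.
So Ivy = 1.

1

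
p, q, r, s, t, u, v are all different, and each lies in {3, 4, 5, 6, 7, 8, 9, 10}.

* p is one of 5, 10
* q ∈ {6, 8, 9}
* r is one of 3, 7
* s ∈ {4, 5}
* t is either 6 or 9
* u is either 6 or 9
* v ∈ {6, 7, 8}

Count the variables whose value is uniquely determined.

t and u share exactly the 2 values {6, 9}; by pigeonhole those values go to them, so strike 6, 9 from q, v.
q's domain is down to {8}, so q = 8. Remove 8 from v.
v's domain is down to {7}, so v = 7. Eliminate 7 elsewhere: r.
r's domain is down to {3}, so r = 3.
Determined: q=8, r=3, v=7. The other variables each still have more than one consistent value. That makes 3.

3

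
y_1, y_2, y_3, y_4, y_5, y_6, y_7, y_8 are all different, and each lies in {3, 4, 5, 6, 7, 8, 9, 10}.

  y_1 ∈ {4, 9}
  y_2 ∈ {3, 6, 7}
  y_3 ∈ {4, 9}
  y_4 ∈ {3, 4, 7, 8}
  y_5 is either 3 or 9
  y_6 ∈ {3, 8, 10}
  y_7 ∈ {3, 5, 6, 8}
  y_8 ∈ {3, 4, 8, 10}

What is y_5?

3

The 8 variables draw from only 8 values {3, 4, 5, 6, 7, 8, 9, 10}, so each is used; only y_7 can be 5, hence y_7 = 5.
The 7 still-open variables draw from only 7 values {3, 4, 6, 7, 8, 9, 10}, so each is used; only y_2 can be 6, hence y_2 = 6.
The 6 still-open variables draw from only 6 values {3, 4, 7, 8, 9, 10}, so each is used; only y_4 can be 7, hence y_4 = 7.
y_1 and y_3 share exactly the 2 values {4, 9}; by pigeonhole those values go to them, so strike 4, 9 from y_5, y_8.
So y_5 = 3.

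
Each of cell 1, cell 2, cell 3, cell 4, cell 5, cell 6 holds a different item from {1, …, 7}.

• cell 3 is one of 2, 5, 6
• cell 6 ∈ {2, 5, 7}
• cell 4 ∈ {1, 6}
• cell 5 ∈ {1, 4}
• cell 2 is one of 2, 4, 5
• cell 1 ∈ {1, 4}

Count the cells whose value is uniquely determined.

2

The 6 variables draw from only 6 values {1, 2, 4, 5, 6, 7}, so each is used; only cell 6 can be 7, hence cell 6 = 7.
The 2 variables cell 1 and cell 5 are confined to {1, 4}, which locks those values in; drop them from cell 2, cell 4.
cell 4 has just one choice, so cell 4 = 6. Strike 6 from cell 3.
Determined: cell 4=6, cell 6=7. The other cells each still have more than one consistent value. That makes 2.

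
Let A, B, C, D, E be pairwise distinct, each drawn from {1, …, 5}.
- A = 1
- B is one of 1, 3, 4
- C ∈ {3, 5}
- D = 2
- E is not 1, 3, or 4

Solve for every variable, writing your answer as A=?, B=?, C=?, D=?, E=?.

A's domain is down to {1}, so A = 1. So B can't be 1.
D has just one choice, so D = 2. Eliminate 2 elsewhere: E.
E must be 5 (only option left). Remove 5 from C.
C has just one choice, so C = 3. So B can't be 3.
That leaves B = 4.

A=1, B=4, C=3, D=2, E=5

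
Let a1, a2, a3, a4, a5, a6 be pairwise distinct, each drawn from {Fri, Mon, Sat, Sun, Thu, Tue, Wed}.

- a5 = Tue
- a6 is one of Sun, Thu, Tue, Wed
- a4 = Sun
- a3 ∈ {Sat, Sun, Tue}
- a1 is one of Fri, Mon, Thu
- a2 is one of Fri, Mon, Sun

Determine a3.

Sat

a4 has just one choice, so a4 = Sun. So a2, a3, a6 can't be Sun.
That leaves a5 = Tue. Strike Tue from a3, a6.
So a3 = Sat.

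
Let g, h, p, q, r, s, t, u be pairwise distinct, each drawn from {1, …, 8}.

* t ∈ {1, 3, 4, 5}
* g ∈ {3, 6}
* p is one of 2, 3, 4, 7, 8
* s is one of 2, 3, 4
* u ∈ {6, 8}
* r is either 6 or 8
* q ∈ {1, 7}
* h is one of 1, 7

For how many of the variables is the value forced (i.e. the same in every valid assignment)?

The 8 variables draw from only 8 values {1, 2, 3, 4, 5, 6, 7, 8}, so each is used; only t can be 5, hence t = 5.
h and q between them cover only {1, 7} — a naked pair. Remove those values from p.
r and u share exactly the 2 values {6, 8}; by pigeonhole those values go to them, so strike 6, 8 from g, p.
g must be 3 (only option left). Remove 3 from p, s.
Determined: g=3, t=5. The other variables each still have more than one consistent value. That makes 2.

2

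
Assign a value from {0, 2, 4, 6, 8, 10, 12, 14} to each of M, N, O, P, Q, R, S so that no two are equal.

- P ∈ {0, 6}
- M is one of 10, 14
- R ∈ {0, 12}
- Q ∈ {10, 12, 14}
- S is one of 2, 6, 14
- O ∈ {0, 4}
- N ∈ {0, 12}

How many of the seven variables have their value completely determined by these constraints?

Among the 7 variables, 2 fits only S (and all 7 values in {0, 2, 4, 6, 10, 12, 14} must be used), so S = 2.
Among the 6 still-open variables, 4 fits only O (and all 6 values in {0, 4, 6, 10, 12, 14} must be used), so O = 4.
The 5 still-open variables draw from only 5 values {0, 6, 10, 12, 14}, so each is used; only P can be 6, hence P = 6.
N and R between them cover only {0, 12} — a naked pair. Remove those values from Q.
Determined: O=4, P=6, S=2. The other variables each still have more than one consistent value. That makes 3.

3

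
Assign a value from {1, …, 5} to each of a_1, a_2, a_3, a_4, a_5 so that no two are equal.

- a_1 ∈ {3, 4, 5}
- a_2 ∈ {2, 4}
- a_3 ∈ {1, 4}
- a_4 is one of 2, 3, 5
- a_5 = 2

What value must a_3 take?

a_5's domain is down to {2}, so a_5 = 2. Remove 2 from a_2, a_4.
a_2 must be 4 (only option left). Strike 4 from a_1, a_3.
So a_3 = 1.

1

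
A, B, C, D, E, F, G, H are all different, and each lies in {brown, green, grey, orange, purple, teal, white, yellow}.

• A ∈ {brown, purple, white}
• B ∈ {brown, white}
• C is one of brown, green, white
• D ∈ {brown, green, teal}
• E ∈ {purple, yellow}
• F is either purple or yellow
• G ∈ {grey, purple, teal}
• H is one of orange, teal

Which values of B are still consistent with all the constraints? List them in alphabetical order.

The 8 variables together cover exactly {brown, green, grey, orange, purple, teal, white, yellow} — 8 values for 8 variables — and grey appears only in G's list, so G = grey.
The 7 still-open variables together cover exactly {brown, green, orange, purple, teal, white, yellow} — 7 values for 7 variables — and orange appears only in H's list, so H = orange.
The 6 still-open variables together cover exactly {brown, green, purple, teal, white, yellow} — 6 values for 6 variables — and teal appears only in D's list, so D = teal.
Among the 5 still-open variables, green fits only C (and all 5 values in {brown, green, purple, white, yellow} must be used), so C = green.
E and F share exactly the 2 values {purple, yellow}; by pigeonhole those values go to them, so strike purple, yellow from A.
No further eliminations apply; B can still be any of brown, white.

brown, white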